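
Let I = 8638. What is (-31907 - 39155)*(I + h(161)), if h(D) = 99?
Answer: -620868694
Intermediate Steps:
(-31907 - 39155)*(I + h(161)) = (-31907 - 39155)*(8638 + 99) = -71062*8737 = -620868694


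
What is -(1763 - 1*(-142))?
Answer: -1905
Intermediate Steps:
-(1763 - 1*(-142)) = -(1763 + 142) = -1*1905 = -1905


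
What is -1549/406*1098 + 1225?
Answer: -601726/203 ≈ -2964.2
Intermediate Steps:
-1549/406*1098 + 1225 = -850401/203 + 1225 = -601726/203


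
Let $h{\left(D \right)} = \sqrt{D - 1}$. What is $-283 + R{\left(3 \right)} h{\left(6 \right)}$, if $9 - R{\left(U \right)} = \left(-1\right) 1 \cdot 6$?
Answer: $-283 + 15 \sqrt{5} \approx -249.46$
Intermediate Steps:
$R{\left(U \right)} = 15$ ($R{\left(U \right)} = 9 - \left(-1\right) 1 \cdot 6 = 9 - \left(-1\right) 6 = 9 - -6 = 9 + 6 = 15$)
$h{\left(D \right)} = \sqrt{-1 + D}$
$-283 + R{\left(3 \right)} h{\left(6 \right)} = -283 + 15 \sqrt{-1 + 6} = -283 + 15 \sqrt{5}$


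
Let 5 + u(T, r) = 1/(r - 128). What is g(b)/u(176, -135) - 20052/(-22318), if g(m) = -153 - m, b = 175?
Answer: 243953548/3671311 ≈ 66.449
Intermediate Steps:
u(T, r) = -5 + 1/(-128 + r) (u(T, r) = -5 + 1/(r - 128) = -5 + 1/(-128 + r))
g(b)/u(176, -135) - 20052/(-22318) = (-153 - 1*175)/(((641 - 5*(-135))/(-128 - 135))) - 20052/(-22318) = (-153 - 175)/(((641 + 675)/(-263))) - 20052*(-1/22318) = -328/((-1/263*1316)) + 10026/11159 = -328/(-1316/263) + 10026/11159 = -328*(-263/1316) + 10026/11159 = 21566/329 + 10026/11159 = 243953548/3671311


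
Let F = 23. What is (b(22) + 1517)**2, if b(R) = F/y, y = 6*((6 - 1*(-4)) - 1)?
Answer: 6714327481/2916 ≈ 2.3026e+6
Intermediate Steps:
y = 54 (y = 6*((6 + 4) - 1) = 6*(10 - 1) = 6*9 = 54)
b(R) = 23/54
(b(22) + 1517)**2 = (23/54 + 1517)**2 = (81941/54)**2 = 6714327481/2916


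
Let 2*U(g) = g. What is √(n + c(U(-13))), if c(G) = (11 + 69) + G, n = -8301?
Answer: I*√32910/2 ≈ 90.706*I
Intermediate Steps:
U(g) = g/2
c(G) = 80 + G
√(n + c(U(-13))) = √(-8301 + (80 + (½)*(-13))) = √(-8301 + (80 - 13/2)) = √(-8301 + 147/2) = √(-16455/2) = I*√32910/2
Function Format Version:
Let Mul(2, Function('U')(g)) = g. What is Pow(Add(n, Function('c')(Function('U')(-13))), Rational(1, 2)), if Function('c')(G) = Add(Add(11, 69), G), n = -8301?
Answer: Mul(Rational(1, 2), I, Pow(32910, Rational(1, 2))) ≈ Mul(90.706, I)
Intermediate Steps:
Function('U')(g) = Mul(Rational(1, 2), g)
Function('c')(G) = Add(80, G)
Pow(Add(n, Function('c')(Function('U')(-13))), Rational(1, 2)) = Pow(Add(-8301, Add(80, Mul(Rational(1, 2), -13))), Rational(1, 2)) = Pow(Add(-8301, Add(80, Rational(-13, 2))), Rational(1, 2)) = Pow(Add(-8301, Rational(147, 2)), Rational(1, 2)) = Pow(Rational(-16455, 2), Rational(1, 2)) = Mul(Rational(1, 2), I, Pow(32910, Rational(1, 2)))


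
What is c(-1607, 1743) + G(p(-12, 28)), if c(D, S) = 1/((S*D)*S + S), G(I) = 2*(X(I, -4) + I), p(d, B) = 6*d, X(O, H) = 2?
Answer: -683500020001/4882143000 ≈ -140.00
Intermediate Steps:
G(I) = 4 + 2*I (G(I) = 2*(2 + I) = 4 + 2*I)
c(D, S) = 1/(S + D*S²) (c(D, S) = 1/((D*S)*S + S) = 1/(D*S² + S) = 1/(S + D*S²))
c(-1607, 1743) + G(p(-12, 28)) = 1/(1743*(1 - 1607*1743)) + (4 + 2*(6*(-12))) = 1/(1743*(1 - 2801001)) + (4 + 2*(-72)) = (1/1743)/(-2801000) + (4 - 144) = (1/1743)*(-1/2801000) - 140 = -1/4882143000 - 140 = -683500020001/4882143000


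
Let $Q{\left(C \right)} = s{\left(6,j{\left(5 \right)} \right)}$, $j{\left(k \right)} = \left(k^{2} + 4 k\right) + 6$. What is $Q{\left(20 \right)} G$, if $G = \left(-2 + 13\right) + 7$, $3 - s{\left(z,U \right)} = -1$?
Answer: $72$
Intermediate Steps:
$j{\left(k \right)} = 6 + k^{2} + 4 k$
$s{\left(z,U \right)} = 4$ ($s{\left(z,U \right)} = 3 - -1 = 3 + 1 = 4$)
$G = 18$ ($G = 11 + 7 = 18$)
$Q{\left(C \right)} = 4$
$Q{\left(20 \right)} G = 4 \cdot 18 = 72$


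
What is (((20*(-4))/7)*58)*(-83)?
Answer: 385120/7 ≈ 55017.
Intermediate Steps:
(((20*(-4))/7)*58)*(-83) = (-80*⅐*58)*(-83) = -80/7*58*(-83) = -4640/7*(-83) = 385120/7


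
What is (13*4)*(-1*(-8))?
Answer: 416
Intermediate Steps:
(13*4)*(-1*(-8)) = 52*8 = 416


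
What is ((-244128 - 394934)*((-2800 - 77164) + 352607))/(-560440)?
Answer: 87117890433/280220 ≈ 3.1089e+5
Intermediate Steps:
((-244128 - 394934)*((-2800 - 77164) + 352607))/(-560440) = -639062*(-79964 + 352607)*(-1/560440) = -639062*272643*(-1/560440) = -174235780866*(-1/560440) = 87117890433/280220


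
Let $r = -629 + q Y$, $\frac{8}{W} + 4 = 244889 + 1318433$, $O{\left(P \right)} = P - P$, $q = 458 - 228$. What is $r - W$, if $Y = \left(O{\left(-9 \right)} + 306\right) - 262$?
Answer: $\frac{7418725565}{781659} \approx 9491.0$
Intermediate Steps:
$q = 230$
$O{\left(P \right)} = 0$
$W = \frac{4}{781659}$ ($W = \frac{8}{-4 + \left(244889 + 1318433\right)} = \frac{8}{-4 + 1563322} = \frac{8}{1563318} = 8 \cdot \frac{1}{1563318} = \frac{4}{781659} \approx 5.1173 \cdot 10^{-6}$)
$Y = 44$ ($Y = \left(0 + 306\right) - 262 = 306 - 262 = 44$)
$r = 9491$ ($r = -629 + 230 \cdot 44 = -629 + 10120 = 9491$)
$r - W = 9491 - \frac{4}{781659} = \frac{7418725565}{781659}$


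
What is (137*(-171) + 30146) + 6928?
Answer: 13647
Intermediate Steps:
(137*(-171) + 30146) + 6928 = (-23427 + 30146) + 6928 = 6719 + 6928 = 13647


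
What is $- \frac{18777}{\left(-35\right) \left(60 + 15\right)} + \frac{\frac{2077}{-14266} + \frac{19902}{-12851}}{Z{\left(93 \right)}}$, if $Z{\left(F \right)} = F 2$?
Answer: $\frac{982299479627}{137499274500} \approx 7.144$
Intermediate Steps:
$Z{\left(F \right)} = 2 F$
$- \frac{18777}{\left(-35\right) \left(60 + 15\right)} + \frac{\frac{2077}{-14266} + \frac{19902}{-12851}}{Z{\left(93 \right)}} = - \frac{18777}{\left(-35\right) \left(60 + 15\right)} + \frac{\frac{2077}{-14266} + \frac{19902}{-12851}}{2 \cdot 93} = - \frac{18777}{\left(-35\right) 75} + \frac{2077 \left(- \frac{1}{14266}\right) + 19902 \left(- \frac{1}{12851}\right)}{186} = - \frac{18777}{-2625} + \left(- \frac{2077}{14266} - \frac{19902}{12851}\right) \frac{1}{186} = \left(-18777\right) \left(- \frac{1}{2625}\right) - \frac{10019789}{1099994196} = \frac{6259}{875} - \frac{10019789}{1099994196} = \frac{982299479627}{137499274500}$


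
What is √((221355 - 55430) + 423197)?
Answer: 3*√65458 ≈ 767.54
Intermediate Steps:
√((221355 - 55430) + 423197) = √(165925 + 423197) = √589122 = 3*√65458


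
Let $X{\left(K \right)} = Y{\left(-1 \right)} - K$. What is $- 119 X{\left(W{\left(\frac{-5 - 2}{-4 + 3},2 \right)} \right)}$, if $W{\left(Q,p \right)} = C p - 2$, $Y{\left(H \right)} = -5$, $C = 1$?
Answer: $595$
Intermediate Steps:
$W{\left(Q,p \right)} = -2 + p$ ($W{\left(Q,p \right)} = 1 p - 2 = p - 2 = -2 + p$)
$X{\left(K \right)} = -5 - K$
$- 119 X{\left(W{\left(\frac{-5 - 2}{-4 + 3},2 \right)} \right)} = - 119 \left(-5 - \left(-2 + 2\right)\right) = - 119 \left(-5 - 0\right) = - 119 \left(-5 + 0\right) = \left(-119\right) \left(-5\right) = 595$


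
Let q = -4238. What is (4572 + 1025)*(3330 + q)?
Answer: -5082076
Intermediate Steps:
(4572 + 1025)*(3330 + q) = (4572 + 1025)*(3330 - 4238) = 5597*(-908) = -5082076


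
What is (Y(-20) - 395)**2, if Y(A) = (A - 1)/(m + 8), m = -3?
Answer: 3984016/25 ≈ 1.5936e+5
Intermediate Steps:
Y(A) = -1/5 + A/5 (Y(A) = (A - 1)/(-3 + 8) = (-1 + A)/5 = (-1 + A)*(1/5) = -1/5 + A/5)
(Y(-20) - 395)**2 = ((-1/5 + (1/5)*(-20)) - 395)**2 = ((-1/5 - 4) - 395)**2 = (-21/5 - 395)**2 = (-1996/5)**2 = 3984016/25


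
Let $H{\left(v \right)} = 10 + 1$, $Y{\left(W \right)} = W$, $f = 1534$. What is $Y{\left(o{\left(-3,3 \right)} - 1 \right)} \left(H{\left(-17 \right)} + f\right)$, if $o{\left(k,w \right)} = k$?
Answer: $-6180$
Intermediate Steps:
$H{\left(v \right)} = 11$
$Y{\left(o{\left(-3,3 \right)} - 1 \right)} \left(H{\left(-17 \right)} + f\right) = \left(-3 - 1\right) \left(11 + 1534\right) = \left(-4\right) 1545 = -6180$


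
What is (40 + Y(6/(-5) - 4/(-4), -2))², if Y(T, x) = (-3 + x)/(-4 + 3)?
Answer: 2025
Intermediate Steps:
Y(T, x) = 3 - x (Y(T, x) = (-3 + x)/(-1) = (-3 + x)*(-1) = 3 - x)
(40 + Y(6/(-5) - 4/(-4), -2))² = (40 + (3 - 1*(-2)))² = (40 + (3 + 2))² = (40 + 5)² = 45² = 2025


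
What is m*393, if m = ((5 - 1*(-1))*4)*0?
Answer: 0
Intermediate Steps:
m = 0 (m = ((5 + 1)*4)*0 = (6*4)*0 = 24*0 = 0)
m*393 = 0*393 = 0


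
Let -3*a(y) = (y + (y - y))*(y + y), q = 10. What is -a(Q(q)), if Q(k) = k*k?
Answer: 20000/3 ≈ 6666.7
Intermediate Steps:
Q(k) = k²
a(y) = -2*y²/3 (a(y) = -(y + (y - y))*(y + y)/3 = -(y + 0)*2*y/3 = -y*2*y/3 = -2*y²/3)
-a(Q(q)) = -(-2)*(10²)²/3 = -(-2)*100²/3 = -(-2)*10000/3 = -1*(-20000/3) = 20000/3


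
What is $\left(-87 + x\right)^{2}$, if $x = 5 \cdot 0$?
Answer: $7569$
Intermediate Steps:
$x = 0$
$\left(-87 + x\right)^{2} = \left(-87 + 0\right)^{2} = \left(-87\right)^{2} = 7569$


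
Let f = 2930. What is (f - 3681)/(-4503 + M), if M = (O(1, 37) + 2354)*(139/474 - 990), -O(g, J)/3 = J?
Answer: 355974/1054372825 ≈ 0.00033762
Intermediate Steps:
O(g, J) = -3*J
M = -1052238403/474 (M = (-3*37 + 2354)*(139/474 - 990) = (-111 + 2354)*(139*(1/474) - 990) = 2243*(139/474 - 990) = 2243*(-469121/474) = -1052238403/474 ≈ -2.2199e+6)
(f - 3681)/(-4503 + M) = (2930 - 3681)/(-4503 - 1052238403/474) = -751/(-1054372825/474) = -751*(-474/1054372825) = 355974/1054372825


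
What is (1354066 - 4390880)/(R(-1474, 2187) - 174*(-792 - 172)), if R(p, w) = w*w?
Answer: -3036814/4950705 ≈ -0.61341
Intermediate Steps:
R(p, w) = w²
(1354066 - 4390880)/(R(-1474, 2187) - 174*(-792 - 172)) = (1354066 - 4390880)/(2187² - 174*(-792 - 172)) = -3036814/(4782969 - 174*(-964)) = -3036814/(4782969 + 167736) = -3036814/4950705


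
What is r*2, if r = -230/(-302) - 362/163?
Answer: -71834/24613 ≈ -2.9185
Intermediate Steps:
r = -35917/24613 (r = -230*(-1/302) - 362*1/163 = 115/151 - 362/163 = -35917/24613 ≈ -1.4593)
r*2 = -35917/24613*2 = -71834/24613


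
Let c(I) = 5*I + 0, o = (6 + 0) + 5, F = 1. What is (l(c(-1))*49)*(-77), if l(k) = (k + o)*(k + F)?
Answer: 90552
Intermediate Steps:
o = 11 (o = 6 + 5 = 11)
c(I) = 5*I
l(k) = (1 + k)*(11 + k) (l(k) = (k + 11)*(k + 1) = (11 + k)*(1 + k) = (1 + k)*(11 + k))
(l(c(-1))*49)*(-77) = ((11 + (5*(-1))² + 12*(5*(-1)))*49)*(-77) = ((11 + (-5)² + 12*(-5))*49)*(-77) = ((11 + 25 - 60)*49)*(-77) = -24*49*(-77) = -1176*(-77) = 90552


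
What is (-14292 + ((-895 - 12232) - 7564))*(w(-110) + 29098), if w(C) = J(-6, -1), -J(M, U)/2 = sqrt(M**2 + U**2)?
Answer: -1017935334 + 69966*sqrt(37) ≈ -1.0175e+9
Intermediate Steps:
J(M, U) = -2*sqrt(M**2 + U**2)
w(C) = -2*sqrt(37) (w(C) = -2*sqrt((-6)**2 + (-1)**2) = -2*sqrt(36 + 1) = -2*sqrt(37))
(-14292 + ((-895 - 12232) - 7564))*(w(-110) + 29098) = (-14292 + ((-895 - 12232) - 7564))*(-2*sqrt(37) + 29098) = (-14292 + (-13127 - 7564))*(29098 - 2*sqrt(37)) = (-14292 - 20691)*(29098 - 2*sqrt(37)) = -34983*(29098 - 2*sqrt(37)) = -1017935334 + 69966*sqrt(37)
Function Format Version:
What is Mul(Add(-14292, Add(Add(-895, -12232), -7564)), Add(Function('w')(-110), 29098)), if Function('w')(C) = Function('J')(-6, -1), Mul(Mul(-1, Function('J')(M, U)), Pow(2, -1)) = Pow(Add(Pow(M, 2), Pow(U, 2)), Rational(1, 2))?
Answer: Add(-1017935334, Mul(69966, Pow(37, Rational(1, 2)))) ≈ -1.0175e+9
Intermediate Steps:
Function('J')(M, U) = Mul(-2, Pow(Add(Pow(M, 2), Pow(U, 2)), Rational(1, 2)))
Function('w')(C) = Mul(-2, Pow(37, Rational(1, 2))) (Function('w')(C) = Mul(-2, Pow(Add(Pow(-6, 2), Pow(-1, 2)), Rational(1, 2))) = Mul(-2, Pow(Add(36, 1), Rational(1, 2))) = Mul(-2, Pow(37, Rational(1, 2))))
Mul(Add(-14292, Add(Add(-895, -12232), -7564)), Add(Function('w')(-110), 29098)) = Mul(Add(-14292, Add(Add(-895, -12232), -7564)), Add(Mul(-2, Pow(37, Rational(1, 2))), 29098)) = Mul(Add(-14292, Add(-13127, -7564)), Add(29098, Mul(-2, Pow(37, Rational(1, 2))))) = Mul(Add(-14292, -20691), Add(29098, Mul(-2, Pow(37, Rational(1, 2))))) = Mul(-34983, Add(29098, Mul(-2, Pow(37, Rational(1, 2))))) = Add(-1017935334, Mul(69966, Pow(37, Rational(1, 2))))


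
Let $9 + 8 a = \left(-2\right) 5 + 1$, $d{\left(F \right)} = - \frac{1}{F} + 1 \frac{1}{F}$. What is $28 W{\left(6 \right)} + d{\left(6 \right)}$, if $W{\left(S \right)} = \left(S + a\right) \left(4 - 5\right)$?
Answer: $-105$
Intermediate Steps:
$d{\left(F \right)} = 0$ ($d{\left(F \right)} = - \frac{1}{F} + \frac{1}{F} = 0$)
$a = - \frac{9}{4}$ ($a = - \frac{9}{8} + \frac{\left(-2\right) 5 + 1}{8} = - \frac{9}{8} + \frac{-10 + 1}{8} = - \frac{9}{8} + \frac{1}{8} \left(-9\right) = - \frac{9}{8} - \frac{9}{8} = - \frac{9}{4} \approx -2.25$)
$W{\left(S \right)} = \frac{9}{4} - S$ ($W{\left(S \right)} = \left(S - \frac{9}{4}\right) \left(4 - 5\right) = \left(- \frac{9}{4} + S\right) \left(-1\right) = \frac{9}{4} - S$)
$28 W{\left(6 \right)} + d{\left(6 \right)} = 28 \left(\frac{9}{4} - 6\right) + 0 = 28 \left(- \frac{15}{4}\right) + 0 = -105 + 0 = -105$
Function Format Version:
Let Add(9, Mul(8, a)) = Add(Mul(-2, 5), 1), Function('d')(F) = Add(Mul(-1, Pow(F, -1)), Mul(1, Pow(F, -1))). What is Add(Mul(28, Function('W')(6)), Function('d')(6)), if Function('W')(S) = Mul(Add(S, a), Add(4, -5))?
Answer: -105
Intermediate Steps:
Function('d')(F) = 0 (Function('d')(F) = Add(Mul(-1, Pow(F, -1)), Pow(F, -1)) = 0)
a = Rational(-9, 4) (a = Add(Rational(-9, 8), Mul(Rational(1, 8), Add(Mul(-2, 5), 1))) = Add(Rational(-9, 8), Mul(Rational(1, 8), Add(-10, 1))) = Add(Rational(-9, 8), Mul(Rational(1, 8), -9)) = Add(Rational(-9, 8), Rational(-9, 8)) = Rational(-9, 4) ≈ -2.2500)
Function('W')(S) = Add(Rational(9, 4), Mul(-1, S)) (Function('W')(S) = Mul(Add(S, Rational(-9, 4)), Add(4, -5)) = Mul(Add(Rational(-9, 4), S), -1) = Add(Rational(9, 4), Mul(-1, S)))
Add(Mul(28, Function('W')(6)), Function('d')(6)) = Add(Mul(28, Add(Rational(9, 4), Mul(-1, 6))), 0) = Add(Mul(28, Add(Rational(9, 4), -6)), 0) = Add(Mul(28, Rational(-15, 4)), 0) = Add(-105, 0) = -105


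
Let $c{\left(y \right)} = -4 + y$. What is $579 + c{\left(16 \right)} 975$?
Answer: $12279$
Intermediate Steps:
$579 + c{\left(16 \right)} 975 = 579 + \left(-4 + 16\right) 975 = 579 + 12 \cdot 975 = 579 + 11700 = 12279$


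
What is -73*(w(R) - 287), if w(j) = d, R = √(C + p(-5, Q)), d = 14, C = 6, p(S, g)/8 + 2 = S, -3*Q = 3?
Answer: 19929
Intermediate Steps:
Q = -1 (Q = -⅓*3 = -1)
p(S, g) = -16 + 8*S
R = 5*I*√2 (R = √(6 + (-16 + 8*(-5))) = √(6 + (-16 - 40)) = √(6 - 56) = √(-50) = 5*I*√2 ≈ 7.0711*I)
w(j) = 14
-73*(w(R) - 287) = -73*(14 - 287) = -73*(-273) = 19929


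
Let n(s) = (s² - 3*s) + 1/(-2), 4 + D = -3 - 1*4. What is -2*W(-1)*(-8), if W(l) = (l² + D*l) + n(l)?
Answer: 248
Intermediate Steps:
D = -11 (D = -4 + (-3 - 1*4) = -4 + (-3 - 4) = -4 - 7 = -11)
n(s) = -½ + s² - 3*s (n(s) = (s² - 3*s) - ½ = -½ + s² - 3*s)
W(l) = -½ - 14*l + 2*l² (W(l) = (l² - 11*l) + (-½ + l² - 3*l) = -½ - 14*l + 2*l²)
-2*W(-1)*(-8) = -2*(-½ - 14*(-1) + 2*(-1)²)*(-8) = -2*(-½ + 14 + 2*1)*(-8) = -2*(-½ + 14 + 2)*(-8) = -2*31/2*(-8) = -31*(-8) = 248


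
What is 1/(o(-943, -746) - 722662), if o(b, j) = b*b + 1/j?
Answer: 746/124273901 ≈ 6.0029e-6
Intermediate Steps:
o(b, j) = b**2 + 1/j
1/(o(-943, -746) - 722662) = 1/(((-943)**2 + 1/(-746)) - 722662) = 1/((889249 - 1/746) - 722662) = 1/(663379753/746 - 722662) = 1/(124273901/746) = 746/124273901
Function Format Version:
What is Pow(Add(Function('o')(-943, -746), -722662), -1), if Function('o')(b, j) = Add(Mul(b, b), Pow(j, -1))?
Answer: Rational(746, 124273901) ≈ 6.0029e-6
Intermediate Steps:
Function('o')(b, j) = Add(Pow(b, 2), Pow(j, -1))
Pow(Add(Function('o')(-943, -746), -722662), -1) = Pow(Add(Add(Pow(-943, 2), Pow(-746, -1)), -722662), -1) = Pow(Add(Add(889249, Rational(-1, 746)), -722662), -1) = Pow(Add(Rational(663379753, 746), -722662), -1) = Pow(Rational(124273901, 746), -1) = Rational(746, 124273901)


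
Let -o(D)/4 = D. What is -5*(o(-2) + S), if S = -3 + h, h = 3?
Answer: -40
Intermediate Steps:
o(D) = -4*D
S = 0 (S = -3 + 3 = 0)
-5*(o(-2) + S) = -5*(-4*(-2) + 0) = -5*(8 + 0) = -5*8 = -40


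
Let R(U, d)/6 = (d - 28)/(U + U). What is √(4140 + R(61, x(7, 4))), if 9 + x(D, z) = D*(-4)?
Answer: √15393045/61 ≈ 64.318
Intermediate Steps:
x(D, z) = -9 - 4*D (x(D, z) = -9 + D*(-4) = -9 - 4*D)
R(U, d) = 3*(-28 + d)/U (R(U, d) = 6*((d - 28)/(U + U)) = 6*((-28 + d)/((2*U))) = 6*((-28 + d)*(1/(2*U))) = 6*((-28 + d)/(2*U)) = 3*(-28 + d)/U)
√(4140 + R(61, x(7, 4))) = √(4140 + 3*(-28 + (-9 - 4*7))/61) = √(4140 + 3*(1/61)*(-28 + (-9 - 28))) = √(4140 + 3*(1/61)*(-28 - 37)) = √(4140 + 3*(1/61)*(-65)) = √(4140 - 195/61) = √(252345/61) = √15393045/61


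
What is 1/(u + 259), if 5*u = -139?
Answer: 5/1156 ≈ 0.0043253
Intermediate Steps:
u = -139/5 (u = (⅕)*(-139) = -139/5 ≈ -27.800)
1/(u + 259) = 1/(-139/5 + 259) = 1/(1156/5) = 5/1156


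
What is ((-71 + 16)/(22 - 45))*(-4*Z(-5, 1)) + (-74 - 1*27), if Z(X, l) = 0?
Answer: -101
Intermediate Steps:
((-71 + 16)/(22 - 45))*(-4*Z(-5, 1)) + (-74 - 1*27) = ((-71 + 16)/(22 - 45))*(-4*0) + (-74 - 1*27) = -55/(-23)*0 + (-74 - 27) = -55*(-1/23)*0 - 101 = (55/23)*0 - 101 = 0 - 101 = -101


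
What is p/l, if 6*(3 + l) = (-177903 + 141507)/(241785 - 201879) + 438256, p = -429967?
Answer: -953236839/161928604 ≈ -5.8868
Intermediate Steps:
l = 161928604/2217 (l = -3 + ((-177903 + 141507)/(241785 - 201879) + 438256)/6 = -3 + (-36396/39906 + 438256)/6 = -3 + (-36396*1/39906 + 438256)/6 = -3 + (-674/739 + 438256)/6 = -3 + (1/6)*(323870510/739) = -3 + 161935255/2217 = 161928604/2217 ≈ 73040.)
p/l = -429967/161928604/2217 = -429967*2217/161928604 = -953236839/161928604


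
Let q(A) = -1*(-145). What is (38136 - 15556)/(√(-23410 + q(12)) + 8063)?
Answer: 8275570/2956147 - 33870*I*√2585/32517617 ≈ 2.7994 - 0.052957*I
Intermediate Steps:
q(A) = 145
(38136 - 15556)/(√(-23410 + q(12)) + 8063) = (38136 - 15556)/(√(-23410 + 145) + 8063) = 22580/(√(-23265) + 8063) = 22580/(3*I*√2585 + 8063) = 22580/(8063 + 3*I*√2585)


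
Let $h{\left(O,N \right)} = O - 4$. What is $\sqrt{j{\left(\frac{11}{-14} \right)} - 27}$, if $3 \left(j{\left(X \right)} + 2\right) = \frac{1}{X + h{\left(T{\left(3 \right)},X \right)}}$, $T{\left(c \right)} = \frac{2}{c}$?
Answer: $\frac{3 i \sqrt{96707}}{173} \approx 5.3927 i$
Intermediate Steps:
$h{\left(O,N \right)} = -4 + O$
$j{\left(X \right)} = -2 + \frac{1}{3 \left(- \frac{10}{3} + X\right)}$ ($j{\left(X \right)} = -2 + \frac{1}{3 \left(X - \left(4 - \frac{2}{3}\right)\right)} = -2 + \frac{1}{3 \left(X + \left(-4 + 2 \cdot \frac{1}{3}\right)\right)} = -2 + \frac{1}{3 \left(X + \left(-4 + \frac{2}{3}\right)\right)} = -2 + \frac{1}{3 \left(X - \frac{10}{3}\right)} = -2 + \frac{1}{3 \left(- \frac{10}{3} + X\right)}$)
$\sqrt{j{\left(\frac{11}{-14} \right)} - 27} = \sqrt{\frac{3 \left(7 - 2 \frac{11}{-14}\right)}{-10 + 3 \frac{11}{-14}} - 27} = \sqrt{\frac{3 \left(7 - 2 \cdot 11 \left(- \frac{1}{14}\right)\right)}{-10 + 3 \cdot 11 \left(- \frac{1}{14}\right)} - 27} = \sqrt{\frac{3 \left(7 - - \frac{11}{7}\right)}{-10 + 3 \left(- \frac{11}{14}\right)} - 27} = \sqrt{\frac{3 \left(7 + \frac{11}{7}\right)}{-10 - \frac{33}{14}} - 27} = \sqrt{3 \frac{1}{- \frac{173}{14}} \cdot \frac{60}{7} - 27} = \sqrt{3 \left(- \frac{14}{173}\right) \frac{60}{7} - 27} = \sqrt{- \frac{360}{173} - 27} = \sqrt{- \frac{5031}{173}} = \frac{3 i \sqrt{96707}}{173}$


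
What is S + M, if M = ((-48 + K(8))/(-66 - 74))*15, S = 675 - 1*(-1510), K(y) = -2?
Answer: 30665/14 ≈ 2190.4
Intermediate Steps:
S = 2185 (S = 675 + 1510 = 2185)
M = 75/14 (M = ((-48 - 2)/(-66 - 74))*15 = -50/(-140)*15 = -50*(-1/140)*15 = (5/14)*15 = 75/14 ≈ 5.3571)
S + M = 2185 + 75/14 = 30665/14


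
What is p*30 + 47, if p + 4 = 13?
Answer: 317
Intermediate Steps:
p = 9 (p = -4 + 13 = 9)
p*30 + 47 = 9*30 + 47 = 270 + 47 = 317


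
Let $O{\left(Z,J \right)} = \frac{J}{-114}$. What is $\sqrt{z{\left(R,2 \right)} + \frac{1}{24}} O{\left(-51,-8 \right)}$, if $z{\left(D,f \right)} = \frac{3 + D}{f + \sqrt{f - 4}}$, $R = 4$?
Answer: $\frac{\sqrt{6} \sqrt{\frac{170 + i \sqrt{2}}{2 + i \sqrt{2}}}}{171} \approx 0.11388 - 0.035674 i$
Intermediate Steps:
$O{\left(Z,J \right)} = - \frac{J}{114}$ ($O{\left(Z,J \right)} = J \left(- \frac{1}{114}\right) = - \frac{J}{114}$)
$z{\left(D,f \right)} = \frac{3 + D}{f + \sqrt{-4 + f}}$
$\sqrt{z{\left(R,2 \right)} + \frac{1}{24}} O{\left(-51,-8 \right)} = \sqrt{\frac{3 + 4}{2 + \sqrt{-4 + 2}} + \frac{1}{24}} \left(\left(- \frac{1}{114}\right) \left(-8\right)\right) = \sqrt{\frac{1}{2 + \sqrt{-2}} \cdot 7 + \frac{1}{24}} \cdot \frac{4}{57} = \sqrt{\frac{1}{2 + i \sqrt{2}} \cdot 7 + \frac{1}{24}} \cdot \frac{4}{57} = \sqrt{\frac{7}{2 + i \sqrt{2}} + \frac{1}{24}} \cdot \frac{4}{57} = \sqrt{\frac{1}{24} + \frac{7}{2 + i \sqrt{2}}} \cdot \frac{4}{57} = \frac{4 \sqrt{\frac{1}{24} + \frac{7}{2 + i \sqrt{2}}}}{57}$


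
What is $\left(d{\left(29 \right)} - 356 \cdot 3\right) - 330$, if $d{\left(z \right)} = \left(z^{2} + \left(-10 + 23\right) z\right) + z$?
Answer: $-151$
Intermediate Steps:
$d{\left(z \right)} = z^{2} + 14 z$ ($d{\left(z \right)} = \left(z^{2} + 13 z\right) + z = z^{2} + 14 z$)
$\left(d{\left(29 \right)} - 356 \cdot 3\right) - 330 = \left(29 \left(14 + 29\right) - 356 \cdot 3\right) - 330 = \left(29 \cdot 43 - 1068\right) - 330 = \left(1247 - 1068\right) - 330 = 179 - 330 = -151$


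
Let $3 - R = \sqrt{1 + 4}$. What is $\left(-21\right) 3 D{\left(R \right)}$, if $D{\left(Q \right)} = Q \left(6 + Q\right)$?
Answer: $-2016 + 756 \sqrt{5} \approx -325.53$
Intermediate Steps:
$R = 3 - \sqrt{5}$ ($R = 3 - \sqrt{1 + 4} = 3 - \sqrt{5} \approx 0.76393$)
$\left(-21\right) 3 D{\left(R \right)} = \left(-21\right) 3 \left(3 - \sqrt{5}\right) \left(6 + \left(3 - \sqrt{5}\right)\right) = - 63 \left(3 - \sqrt{5}\right) \left(9 - \sqrt{5}\right)$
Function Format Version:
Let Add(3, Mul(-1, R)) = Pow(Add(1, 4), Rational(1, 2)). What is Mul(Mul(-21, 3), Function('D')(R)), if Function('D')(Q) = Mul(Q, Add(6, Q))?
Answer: Add(-2016, Mul(756, Pow(5, Rational(1, 2)))) ≈ -325.53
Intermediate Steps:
R = Add(3, Mul(-1, Pow(5, Rational(1, 2)))) (R = Add(3, Mul(-1, Pow(Add(1, 4), Rational(1, 2)))) = Add(3, Mul(-1, Pow(5, Rational(1, 2)))) ≈ 0.76393)
Mul(Mul(-21, 3), Function('D')(R)) = Mul(Mul(-21, 3), Mul(Add(3, Mul(-1, Pow(5, Rational(1, 2)))), Add(6, Add(3, Mul(-1, Pow(5, Rational(1, 2))))))) = Mul(-63, Mul(Add(3, Mul(-1, Pow(5, Rational(1, 2)))), Add(9, Mul(-1, Pow(5, Rational(1, 2)))))) = Mul(-63, Add(3, Mul(-1, Pow(5, Rational(1, 2)))), Add(9, Mul(-1, Pow(5, Rational(1, 2)))))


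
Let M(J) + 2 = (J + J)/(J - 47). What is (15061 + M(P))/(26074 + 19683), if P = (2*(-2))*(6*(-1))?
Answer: 346309/1052411 ≈ 0.32906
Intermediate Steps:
P = 24 (P = -4*(-6) = 24)
M(J) = -2 + 2*J/(-47 + J) (M(J) = -2 + (J + J)/(J - 47) = -2 + (2*J)/(-47 + J) = -2 + 2*J/(-47 + J))
(15061 + M(P))/(26074 + 19683) = (15061 + 94/(-47 + 24))/(26074 + 19683) = (15061 + 94/(-23))/45757 = (15061 + 94*(-1/23))*(1/45757) = (15061 - 94/23)*(1/45757) = (346309/23)*(1/45757) = 346309/1052411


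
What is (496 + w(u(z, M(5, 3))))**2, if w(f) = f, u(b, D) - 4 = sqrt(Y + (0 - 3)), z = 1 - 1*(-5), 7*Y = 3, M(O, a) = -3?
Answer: 1749982/7 + 3000*I*sqrt(14)/7 ≈ 2.5e+5 + 1603.6*I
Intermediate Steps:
Y = 3/7 (Y = (1/7)*3 = 3/7 ≈ 0.42857)
z = 6 (z = 1 + 5 = 6)
u(b, D) = 4 + 3*I*sqrt(14)/7 (u(b, D) = 4 + sqrt(3/7 + (0 - 3)) = 4 + sqrt(3/7 - 3) = 4 + sqrt(-18/7) = 4 + 3*I*sqrt(14)/7)
(496 + w(u(z, M(5, 3))))**2 = (496 + (4 + 3*I*sqrt(14)/7))**2 = (500 + 3*I*sqrt(14)/7)**2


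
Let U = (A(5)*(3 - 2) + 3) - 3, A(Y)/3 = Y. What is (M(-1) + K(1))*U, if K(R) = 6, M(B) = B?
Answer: 75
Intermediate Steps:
A(Y) = 3*Y
U = 15 (U = ((3*5)*(3 - 2) + 3) - 3 = (15*1 + 3) - 3 = (15 + 3) - 3 = 18 - 3 = 15)
(M(-1) + K(1))*U = (-1 + 6)*15 = 5*15 = 75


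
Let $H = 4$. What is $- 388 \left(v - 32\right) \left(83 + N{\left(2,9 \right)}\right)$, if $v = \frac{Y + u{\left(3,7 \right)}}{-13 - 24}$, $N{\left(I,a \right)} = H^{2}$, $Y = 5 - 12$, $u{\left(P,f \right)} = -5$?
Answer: $\frac{45018864}{37} \approx 1.2167 \cdot 10^{6}$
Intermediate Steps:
$Y = -7$
$N{\left(I,a \right)} = 16$ ($N{\left(I,a \right)} = 4^{2} = 16$)
$v = \frac{12}{37}$ ($v = \frac{-7 - 5}{-13 - 24} = - \frac{12}{-37} = \left(-12\right) \left(- \frac{1}{37}\right) = \frac{12}{37} \approx 0.32432$)
$- 388 \left(v - 32\right) \left(83 + N{\left(2,9 \right)}\right) = - 388 \left(\frac{12}{37} - 32\right) \left(83 + 16\right) = - 388 \left(\left(- \frac{1172}{37}\right) 99\right) = \left(-388\right) \left(- \frac{116028}{37}\right) = \frac{45018864}{37}$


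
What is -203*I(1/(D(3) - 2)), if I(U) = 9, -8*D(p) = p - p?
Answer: -1827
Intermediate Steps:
D(p) = 0 (D(p) = -(p - p)/8 = -1/8*0 = 0)
-203*I(1/(D(3) - 2)) = -203*9 = -1827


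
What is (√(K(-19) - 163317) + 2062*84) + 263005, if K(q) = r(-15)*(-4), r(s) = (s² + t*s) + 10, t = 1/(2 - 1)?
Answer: 436213 + 11*I*√1357 ≈ 4.3621e+5 + 405.21*I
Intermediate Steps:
t = 1 (t = 1/1 = 1)
r(s) = 10 + s + s² (r(s) = (s² + 1*s) + 10 = (s² + s) + 10 = (s + s²) + 10 = 10 + s + s²)
K(q) = -880 (K(q) = (10 - 15 + (-15)²)*(-4) = (10 - 15 + 225)*(-4) = 220*(-4) = -880)
(√(K(-19) - 163317) + 2062*84) + 263005 = (√(-880 - 163317) + 2062*84) + 263005 = (√(-164197) + 173208) + 263005 = (11*I*√1357 + 173208) + 263005 = (173208 + 11*I*√1357) + 263005 = 436213 + 11*I*√1357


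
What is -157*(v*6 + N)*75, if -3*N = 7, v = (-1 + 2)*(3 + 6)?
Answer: -608375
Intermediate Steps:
v = 9 (v = 1*9 = 9)
N = -7/3 (N = -⅓*7 = -7/3 ≈ -2.3333)
-157*(v*6 + N)*75 = -157*(9*6 - 7/3)*75 = -157*(54 - 7/3)*75 = -157*155/3*75 = -24335/3*75 = -608375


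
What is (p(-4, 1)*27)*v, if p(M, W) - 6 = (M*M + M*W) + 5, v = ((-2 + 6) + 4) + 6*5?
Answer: 23598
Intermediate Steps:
v = 38 (v = (4 + 4) + 30 = 8 + 30 = 38)
p(M, W) = 11 + M² + M*W (p(M, W) = 6 + ((M*M + M*W) + 5) = 6 + ((M² + M*W) + 5) = 6 + (5 + M² + M*W) = 11 + M² + M*W)
(p(-4, 1)*27)*v = ((11 + (-4)² - 4*1)*27)*38 = ((11 + 16 - 4)*27)*38 = (23*27)*38 = 621*38 = 23598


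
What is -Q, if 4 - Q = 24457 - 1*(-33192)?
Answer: 57645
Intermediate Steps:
Q = -57645 (Q = 4 - (24457 - 1*(-33192)) = 4 - (24457 + 33192) = 4 - 1*57649 = 4 - 57649 = -57645)
-Q = -1*(-57645) = 57645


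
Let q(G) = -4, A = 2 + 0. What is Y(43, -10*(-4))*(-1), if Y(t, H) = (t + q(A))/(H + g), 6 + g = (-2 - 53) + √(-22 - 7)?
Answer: 819/470 + 39*I*√29/470 ≈ 1.7426 + 0.44685*I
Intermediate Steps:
A = 2
g = -61 + I*√29 (g = -6 + ((-2 - 53) + √(-22 - 7)) = -6 + (-55 + √(-29)) = -6 + (-55 + I*√29) = -61 + I*√29 ≈ -61.0 + 5.3852*I)
Y(t, H) = (-4 + t)/(-61 + H + I*√29) (Y(t, H) = (t - 4)/(H + (-61 + I*√29)) = (-4 + t)/(-61 + H + I*√29))
Y(43, -10*(-4))*(-1) = ((-4 + 43)/(-61 - 10*(-4) + I*√29))*(-1) = (39/(-61 + 40 + I*√29))*(-1) = (39/(-21 + I*√29))*(-1) = -39/(-21 + I*√29)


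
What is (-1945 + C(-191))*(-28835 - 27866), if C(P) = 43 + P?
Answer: 118675193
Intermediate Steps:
(-1945 + C(-191))*(-28835 - 27866) = (-1945 + (43 - 191))*(-28835 - 27866) = (-1945 - 148)*(-56701) = -2093*(-56701) = 118675193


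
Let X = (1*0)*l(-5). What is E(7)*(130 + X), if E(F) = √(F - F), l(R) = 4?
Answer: 0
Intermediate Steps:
X = 0 (X = (1*0)*4 = 0*4 = 0)
E(F) = 0 (E(F) = √0 = 0)
E(7)*(130 + X) = 0*(130 + 0) = 0*130 = 0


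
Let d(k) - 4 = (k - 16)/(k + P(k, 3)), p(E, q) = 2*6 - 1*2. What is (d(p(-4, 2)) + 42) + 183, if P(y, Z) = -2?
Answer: 913/4 ≈ 228.25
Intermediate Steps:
p(E, q) = 10 (p(E, q) = 12 - 2 = 10)
d(k) = 4 + (-16 + k)/(-2 + k) (d(k) = 4 + (k - 16)/(k - 2) = 4 + (-16 + k)/(-2 + k))
(d(p(-4, 2)) + 42) + 183 = ((-24 + 5*10)/(-2 + 10) + 42) + 183 = ((-24 + 50)/8 + 42) + 183 = ((1/8)*26 + 42) + 183 = (13/4 + 42) + 183 = 181/4 + 183 = 913/4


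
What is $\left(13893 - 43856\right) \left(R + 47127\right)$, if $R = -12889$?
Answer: $-1025873194$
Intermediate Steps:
$\left(13893 - 43856\right) \left(R + 47127\right) = \left(13893 - 43856\right) \left(-12889 + 47127\right) = \left(-29963\right) 34238 = -1025873194$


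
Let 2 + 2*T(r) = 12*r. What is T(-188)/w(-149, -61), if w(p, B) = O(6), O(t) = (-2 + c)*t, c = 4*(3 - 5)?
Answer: 1129/60 ≈ 18.817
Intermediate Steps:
c = -8 (c = 4*(-2) = -8)
T(r) = -1 + 6*r (T(r) = -1 + (12*r)/2 = -1 + 6*r)
O(t) = -10*t (O(t) = (-2 - 8)*t = -10*t)
w(p, B) = -60 (w(p, B) = -10*6 = -60)
T(-188)/w(-149, -61) = (-1 + 6*(-188))/(-60) = (-1 - 1128)*(-1/60) = -1129*(-1/60) = 1129/60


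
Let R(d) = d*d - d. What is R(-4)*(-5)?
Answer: -100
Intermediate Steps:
R(d) = d**2 - d
R(-4)*(-5) = -4*(-1 - 4)*(-5) = -4*(-5)*(-5) = 20*(-5) = -100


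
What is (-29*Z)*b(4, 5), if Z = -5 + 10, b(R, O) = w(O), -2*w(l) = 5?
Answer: 725/2 ≈ 362.50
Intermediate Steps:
w(l) = -5/2 (w(l) = -1/2*5 = -5/2)
b(R, O) = -5/2
Z = 5
(-29*Z)*b(4, 5) = -29*5*(-5/2) = -145*(-5/2) = 725/2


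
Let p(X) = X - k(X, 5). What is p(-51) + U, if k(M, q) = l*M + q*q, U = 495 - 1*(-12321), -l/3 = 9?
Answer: 11363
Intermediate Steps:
l = -27 (l = -3*9 = -27)
U = 12816 (U = 495 + 12321 = 12816)
k(M, q) = q**2 - 27*M (k(M, q) = -27*M + q*q = -27*M + q**2 = q**2 - 27*M)
p(X) = -25 + 28*X (p(X) = X - (5**2 - 27*X) = X - (25 - 27*X) = X + (-25 + 27*X) = -25 + 28*X)
p(-51) + U = (-25 + 28*(-51)) + 12816 = (-25 - 1428) + 12816 = -1453 + 12816 = 11363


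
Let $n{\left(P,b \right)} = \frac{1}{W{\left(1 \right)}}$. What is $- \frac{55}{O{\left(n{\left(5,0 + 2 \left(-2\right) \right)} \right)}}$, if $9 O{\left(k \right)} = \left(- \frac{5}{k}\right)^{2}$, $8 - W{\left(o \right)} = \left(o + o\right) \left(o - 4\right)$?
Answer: $- \frac{99}{980} \approx -0.10102$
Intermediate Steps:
$W{\left(o \right)} = 8 - 2 o \left(-4 + o\right)$ ($W{\left(o \right)} = 8 - \left(o + o\right) \left(o - 4\right) = 8 - 2 o \left(-4 + o\right)$)
$n{\left(P,b \right)} = \frac{1}{14}$ ($n{\left(P,b \right)} = \frac{1}{8 - 2 \cdot 1^{2} + 8 \cdot 1} = \frac{1}{8 - 2 + 8} = \frac{1}{14}$)
$O{\left(k \right)} = \frac{25}{9 k^{2}}$ ($O{\left(k \right)} = \frac{\left(- \frac{5}{k}\right)^{2}}{9} = \frac{25 \frac{1}{k^{2}}}{9} = \frac{25}{9 k^{2}}$)
$- \frac{55}{O{\left(n{\left(5,0 + 2 \left(-2\right) \right)} \right)}} = - \frac{55}{\frac{25}{9} \frac{1}{(\frac{1}{14})^{2}}} = - \frac{55}{\frac{25}{9} \cdot 196} = - \frac{55}{\frac{4900}{9}} = \left(-55\right) \frac{9}{4900} = - \frac{99}{980}$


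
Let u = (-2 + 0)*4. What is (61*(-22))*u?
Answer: 10736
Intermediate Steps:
u = -8 (u = -2*4 = -8)
(61*(-22))*u = (61*(-22))*(-8) = -1342*(-8) = 10736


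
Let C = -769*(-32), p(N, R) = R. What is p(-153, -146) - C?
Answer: -24754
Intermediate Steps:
C = 24608
p(-153, -146) - C = -146 - 1*24608 = -146 - 24608 = -24754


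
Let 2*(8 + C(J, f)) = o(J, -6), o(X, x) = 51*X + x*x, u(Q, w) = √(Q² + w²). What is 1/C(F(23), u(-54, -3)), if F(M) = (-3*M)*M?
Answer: -2/80917 ≈ -2.4717e-5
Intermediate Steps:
F(M) = -3*M²
o(X, x) = x² + 51*X (o(X, x) = 51*X + x² = x² + 51*X)
C(J, f) = 10 + 51*J/2 (C(J, f) = -8 + ((-6)² + 51*J)/2 = -8 + (36 + 51*J)/2 = -8 + (18 + 51*J/2) = 10 + 51*J/2)
1/C(F(23), u(-54, -3)) = 1/(10 + 51*(-3*23²)/2) = 1/(10 + 51*(-3*529)/2) = 1/(10 + (51/2)*(-1587)) = 1/(10 - 80937/2) = 1/(-80917/2) = -2/80917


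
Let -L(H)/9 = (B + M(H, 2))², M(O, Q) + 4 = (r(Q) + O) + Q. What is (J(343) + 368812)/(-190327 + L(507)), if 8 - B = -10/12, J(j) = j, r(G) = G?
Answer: -1476620/10340333 ≈ -0.14280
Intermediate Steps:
B = 53/6 (B = 8 - (-10)/12 = 8 - 1*(-⅚) = 8 + ⅚ = 53/6 ≈ 8.8333)
M(O, Q) = -4 + O + 2*Q (M(O, Q) = -4 + ((Q + O) + Q) = -4 + ((O + Q) + Q) = -4 + (O + 2*Q) = -4 + O + 2*Q)
L(H) = -9*(53/6 + H)² (L(H) = -9*(53/6 + (-4 + H + 2*2))² = -9*(53/6 + (-4 + H + 4))² = -9*(53/6 + H)²)
(J(343) + 368812)/(-190327 + L(507)) = (343 + 368812)/(-190327 - (53 + 6*507)²/4) = 369155/(-190327 - (53 + 3042)²/4) = 369155/(-190327 - ¼*3095²) = 369155/(-190327 - ¼*9579025) = 369155/(-190327 - 9579025/4) = 369155/(-10340333/4) = 369155*(-4/10340333) = -1476620/10340333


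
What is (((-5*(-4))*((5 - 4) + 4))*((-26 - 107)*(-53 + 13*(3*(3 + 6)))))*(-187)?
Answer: 741155800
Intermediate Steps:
(((-5*(-4))*((5 - 4) + 4))*((-26 - 107)*(-53 + 13*(3*(3 + 6)))))*(-187) = ((20*(1 + 4))*(-133*(-53 + 13*(3*9))))*(-187) = ((20*5)*(-133*(-53 + 13*27)))*(-187) = (100*(-133*(-53 + 351)))*(-187) = (100*(-133*298))*(-187) = (100*(-39634))*(-187) = -3963400*(-187) = 741155800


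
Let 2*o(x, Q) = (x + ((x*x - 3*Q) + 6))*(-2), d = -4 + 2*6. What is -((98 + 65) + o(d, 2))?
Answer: -91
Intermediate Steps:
d = 8 (d = -4 + 12 = 8)
o(x, Q) = -6 - x - x² + 3*Q (o(x, Q) = ((x + ((x*x - 3*Q) + 6))*(-2))/2 = ((x + ((x² - 3*Q) + 6))*(-2))/2 = ((x + (6 + x² - 3*Q))*(-2))/2 = ((6 + x + x² - 3*Q)*(-2))/2 = (-12 - 2*x - 2*x² + 6*Q)/2 = -6 - x - x² + 3*Q)
-((98 + 65) + o(d, 2)) = -((98 + 65) + (-6 - 1*8 - 1*8² + 3*2)) = -(163 + (-6 - 8 - 1*64 + 6)) = -(163 + (-6 - 8 - 64 + 6)) = -(163 - 72) = -1*91 = -91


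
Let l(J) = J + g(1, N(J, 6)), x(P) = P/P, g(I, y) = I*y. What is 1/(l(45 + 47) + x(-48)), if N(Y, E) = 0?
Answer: 1/93 ≈ 0.010753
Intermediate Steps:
x(P) = 1
l(J) = J (l(J) = J + 1*0 = J + 0 = J)
1/(l(45 + 47) + x(-48)) = 1/((45 + 47) + 1) = 1/(92 + 1) = 1/93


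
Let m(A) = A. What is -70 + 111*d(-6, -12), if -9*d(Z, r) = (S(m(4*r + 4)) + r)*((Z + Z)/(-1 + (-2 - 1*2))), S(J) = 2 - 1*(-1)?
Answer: 982/5 ≈ 196.40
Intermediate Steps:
S(J) = 3 (S(J) = 2 + 1 = 3)
d(Z, r) = 2*Z*(3 + r)/45 (d(Z, r) = -(3 + r)*(Z + Z)/(-1 + (-2 - 1*2))/9 = -(3 + r)*(2*Z)/(-1 + (-2 - 2))/9 = -(3 + r)*(2*Z)/(-1 - 4)/9 = -(3 + r)*(2*Z)/(-5)/9 = -(3 + r)*(2*Z)*(-⅕)/9 = -(3 + r)*(-2*Z/5)/9 = -(-2)*Z*(3 + r)/45 = 2*Z*(3 + r)/45)
-70 + 111*d(-6, -12) = -70 + 111*((2/45)*(-6)*(3 - 12)) = -70 + 111*((2/45)*(-6)*(-9)) = -70 + 111*(12/5) = -70 + 1332/5 = 982/5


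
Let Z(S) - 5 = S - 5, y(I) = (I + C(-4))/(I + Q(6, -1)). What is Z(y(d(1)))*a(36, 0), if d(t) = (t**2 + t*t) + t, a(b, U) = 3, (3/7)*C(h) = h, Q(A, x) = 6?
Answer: -19/9 ≈ -2.1111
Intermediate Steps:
C(h) = 7*h/3
d(t) = t + 2*t**2 (d(t) = (t**2 + t**2) + t = 2*t**2 + t = t + 2*t**2)
y(I) = (-28/3 + I)/(6 + I) (y(I) = (I + (7/3)*(-4))/(I + 6) = (I - 28/3)/(6 + I) = (-28/3 + I)/(6 + I))
Z(S) = S (Z(S) = 5 + (S - 5) = 5 + (-5 + S) = S)
Z(y(d(1)))*a(36, 0) = ((-28/3 + 1*(1 + 2*1))/(6 + 1*(1 + 2*1)))*3 = ((-28/3 + 1*(1 + 2))/(6 + 1*(1 + 2)))*3 = ((-28/3 + 1*3)/(6 + 1*3))*3 = ((-28/3 + 3)/(6 + 3))*3 = (-19/3/9)*3 = ((1/9)*(-19/3))*3 = -19/27*3 = -19/9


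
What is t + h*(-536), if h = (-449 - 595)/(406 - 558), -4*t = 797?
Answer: -294935/76 ≈ -3880.7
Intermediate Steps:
t = -797/4 (t = -¼*797 = -797/4 ≈ -199.25)
h = 261/38 (h = -1044/(-152) = -1044*(-1/152) = 261/38 ≈ 6.8684)
t + h*(-536) = -797/4 + (261/38)*(-536) = -797/4 - 69948/19 = -294935/76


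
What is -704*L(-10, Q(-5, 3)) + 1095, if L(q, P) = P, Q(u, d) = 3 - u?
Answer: -4537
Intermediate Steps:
-704*L(-10, Q(-5, 3)) + 1095 = -704*(3 - 1*(-5)) + 1095 = -704*(3 + 5) + 1095 = -704*8 + 1095 = -5632 + 1095 = -4537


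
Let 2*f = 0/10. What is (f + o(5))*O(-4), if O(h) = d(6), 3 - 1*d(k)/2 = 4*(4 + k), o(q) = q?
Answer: -370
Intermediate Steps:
d(k) = -26 - 8*k (d(k) = 6 - 8*(4 + k) = 6 - 2*(16 + 4*k) = 6 + (-32 - 8*k) = -26 - 8*k)
f = 0 (f = (0/10)/2 = (0*(⅒))/2 = (½)*0 = 0)
O(h) = -74 (O(h) = -26 - 8*6 = -26 - 48 = -74)
(f + o(5))*O(-4) = (0 + 5)*(-74) = 5*(-74) = -370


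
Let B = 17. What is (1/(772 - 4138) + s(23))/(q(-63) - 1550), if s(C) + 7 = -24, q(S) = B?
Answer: 104347/5160078 ≈ 0.020222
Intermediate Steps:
q(S) = 17
s(C) = -31 (s(C) = -7 - 24 = -31)
(1/(772 - 4138) + s(23))/(q(-63) - 1550) = (1/(772 - 4138) - 31)/(17 - 1550) = (1/(-3366) - 31)/(-1533) = (-1/3366 - 31)*(-1/1533) = -104347/3366*(-1/1533) = 104347/5160078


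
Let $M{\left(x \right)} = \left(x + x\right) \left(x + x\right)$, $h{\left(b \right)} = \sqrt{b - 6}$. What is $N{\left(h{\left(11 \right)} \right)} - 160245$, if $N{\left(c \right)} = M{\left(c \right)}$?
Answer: $-160225$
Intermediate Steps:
$h{\left(b \right)} = \sqrt{-6 + b}$
$M{\left(x \right)} = 4 x^{2}$ ($M{\left(x \right)} = 2 x 2 x = 4 x^{2}$)
$N{\left(c \right)} = 4 c^{2}$
$N{\left(h{\left(11 \right)} \right)} - 160245 = 4 \left(\sqrt{-6 + 11}\right)^{2} - 160245 = 4 \left(\sqrt{5}\right)^{2} - 160245 = 4 \cdot 5 - 160245 = 20 - 160245 = -160225$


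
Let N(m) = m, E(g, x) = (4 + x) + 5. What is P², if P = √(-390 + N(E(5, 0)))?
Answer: -381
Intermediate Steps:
E(g, x) = 9 + x
P = I*√381 (P = √(-390 + (9 + 0)) = √(-390 + 9) = √(-381) = I*√381 ≈ 19.519*I)
P² = (I*√381)² = -381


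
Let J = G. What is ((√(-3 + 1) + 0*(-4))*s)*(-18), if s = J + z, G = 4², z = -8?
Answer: -144*I*√2 ≈ -203.65*I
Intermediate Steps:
G = 16
J = 16
s = 8 (s = 16 - 8 = 8)
((√(-3 + 1) + 0*(-4))*s)*(-18) = ((√(-3 + 1) + 0*(-4))*8)*(-18) = ((√(-2) + 0)*8)*(-18) = ((I*√2 + 0)*8)*(-18) = ((I*√2)*8)*(-18) = (8*I*√2)*(-18) = -144*I*√2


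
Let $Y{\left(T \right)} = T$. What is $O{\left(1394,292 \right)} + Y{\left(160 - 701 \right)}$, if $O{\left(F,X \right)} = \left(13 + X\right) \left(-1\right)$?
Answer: $-846$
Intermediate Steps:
$O{\left(F,X \right)} = -13 - X$
$O{\left(1394,292 \right)} + Y{\left(160 - 701 \right)} = \left(-13 - 292\right) + \left(160 - 701\right) = -305 - 541 = -846$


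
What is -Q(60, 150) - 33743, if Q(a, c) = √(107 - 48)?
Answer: -33743 - √59 ≈ -33751.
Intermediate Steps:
Q(a, c) = √59
-Q(60, 150) - 33743 = -√59 - 33743 = -33743 - √59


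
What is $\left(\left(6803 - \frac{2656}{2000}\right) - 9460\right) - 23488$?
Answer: $- \frac{3268291}{125} \approx -26146.0$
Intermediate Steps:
$\left(\left(6803 - \frac{2656}{2000}\right) - 9460\right) - 23488 = \left(\left(6803 - \frac{166}{125}\right) - 9460\right) - 23488 = \left(\frac{850209}{125} - 9460\right) - 23488 = - \frac{332291}{125} - 23488 = - \frac{3268291}{125}$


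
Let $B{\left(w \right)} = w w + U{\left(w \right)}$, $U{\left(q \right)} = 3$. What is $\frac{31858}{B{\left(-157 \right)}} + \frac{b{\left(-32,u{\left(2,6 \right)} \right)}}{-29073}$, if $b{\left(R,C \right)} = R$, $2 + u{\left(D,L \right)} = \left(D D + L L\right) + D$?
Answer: $\frac{463498249}{358353798} \approx 1.2934$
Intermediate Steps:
$u{\left(D,L \right)} = -2 + D + D^{2} + L^{2}$ ($u{\left(D,L \right)} = -2 + \left(\left(D D + L L\right) + D\right) = -2 + \left(\left(D^{2} + L^{2}\right) + D\right) = -2 + \left(D + D^{2} + L^{2}\right) = -2 + D + D^{2} + L^{2}$)
$B{\left(w \right)} = 3 + w^{2}$ ($B{\left(w \right)} = w w + 3 = w^{2} + 3 = 3 + w^{2}$)
$\frac{31858}{B{\left(-157 \right)}} + \frac{b{\left(-32,u{\left(2,6 \right)} \right)}}{-29073} = \frac{31858}{3 + \left(-157\right)^{2}} - \frac{32}{-29073} = \frac{31858}{3 + 24649} - - \frac{32}{29073} = \frac{31858}{24652} + \frac{32}{29073} = 31858 \cdot \frac{1}{24652} + \frac{32}{29073} = \frac{15929}{12326} + \frac{32}{29073} = \frac{463498249}{358353798}$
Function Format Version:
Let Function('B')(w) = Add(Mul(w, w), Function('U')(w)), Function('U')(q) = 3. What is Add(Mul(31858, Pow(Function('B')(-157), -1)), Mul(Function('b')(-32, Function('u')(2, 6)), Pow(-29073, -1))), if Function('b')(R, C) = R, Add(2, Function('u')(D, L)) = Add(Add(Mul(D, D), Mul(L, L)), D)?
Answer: Rational(463498249, 358353798) ≈ 1.2934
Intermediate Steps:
Function('u')(D, L) = Add(-2, D, Pow(D, 2), Pow(L, 2)) (Function('u')(D, L) = Add(-2, Add(Add(Mul(D, D), Mul(L, L)), D)) = Add(-2, Add(Add(Pow(D, 2), Pow(L, 2)), D)) = Add(-2, Add(D, Pow(D, 2), Pow(L, 2))) = Add(-2, D, Pow(D, 2), Pow(L, 2)))
Function('B')(w) = Add(3, Pow(w, 2)) (Function('B')(w) = Add(Mul(w, w), 3) = Add(Pow(w, 2), 3) = Add(3, Pow(w, 2)))
Add(Mul(31858, Pow(Function('B')(-157), -1)), Mul(Function('b')(-32, Function('u')(2, 6)), Pow(-29073, -1))) = Add(Mul(31858, Pow(Add(3, Pow(-157, 2)), -1)), Mul(-32, Pow(-29073, -1))) = Add(Mul(31858, Pow(Add(3, 24649), -1)), Mul(-32, Rational(-1, 29073))) = Add(Mul(31858, Pow(24652, -1)), Rational(32, 29073)) = Add(Mul(31858, Rational(1, 24652)), Rational(32, 29073)) = Add(Rational(15929, 12326), Rational(32, 29073)) = Rational(463498249, 358353798)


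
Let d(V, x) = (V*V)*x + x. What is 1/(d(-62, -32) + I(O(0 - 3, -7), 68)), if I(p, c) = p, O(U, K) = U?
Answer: -1/123043 ≈ -8.1272e-6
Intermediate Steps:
d(V, x) = x + x*V² (d(V, x) = V²*x + x = x*V² + x = x + x*V²)
1/(d(-62, -32) + I(O(0 - 3, -7), 68)) = 1/(-32*(1 + (-62)²) + (0 - 3)) = 1/(-32*(1 + 3844) - 3) = 1/(-32*3845 - 3) = 1/(-123040 - 3) = 1/(-123043) = -1/123043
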